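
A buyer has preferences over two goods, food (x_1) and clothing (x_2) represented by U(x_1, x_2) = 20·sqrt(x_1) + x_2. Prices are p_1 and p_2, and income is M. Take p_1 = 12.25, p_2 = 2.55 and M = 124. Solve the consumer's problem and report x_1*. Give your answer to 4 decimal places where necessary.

x_1* = 4.3332

Plugging in: x_1* = (10·2.55/12.25)² = 4.3332.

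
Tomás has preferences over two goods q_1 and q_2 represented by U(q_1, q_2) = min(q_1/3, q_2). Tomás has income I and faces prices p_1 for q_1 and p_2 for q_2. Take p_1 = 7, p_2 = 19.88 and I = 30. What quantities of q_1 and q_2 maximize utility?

Leontief preferences: the optimum is at the kink where q_1/3 = q_2/1, i.e. q_2 = (1/3)·q_1.
Budget: p_1·q_1 + p_2·(1/3)·q_1 = I, so (3·p_1 + p_2)·q_1 = 3·I.
Demand: q_1*(p_1,p_2,I) = 3·I/(3·p_1 + p_2), q_2* = I/(3·p_1 + p_2).
Here 3·7 + 19.88 = 40.88, giving q_1* = 2.2016 and q_2* = 0.7339.

q_1* = 2.2016, q_2* = 0.7339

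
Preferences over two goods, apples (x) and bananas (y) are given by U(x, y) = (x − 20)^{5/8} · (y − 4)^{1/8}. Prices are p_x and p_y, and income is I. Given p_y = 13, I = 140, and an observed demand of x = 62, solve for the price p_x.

This is Cobb-Douglas in (x−20, y−4): tangency gives 0.625·p_y·(y−4) = 0.125·p_x·(x−20).
After buying the subsistence bundle (20, 4), a share 5/6 of the remaining income goes to x: x* = 20 + 5/6·(I − 20p_x − 4p_y)/p_x.
Set x* = 62 in the demand function and solve for p_x: p_x = 1.25.

p_x = 1.25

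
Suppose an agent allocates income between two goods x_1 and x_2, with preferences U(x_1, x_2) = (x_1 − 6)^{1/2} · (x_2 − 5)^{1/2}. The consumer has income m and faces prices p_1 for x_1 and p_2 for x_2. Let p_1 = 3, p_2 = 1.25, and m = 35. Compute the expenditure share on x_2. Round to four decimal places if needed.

MRS = (x_2−5)/(x_1−6). Tangency with p_1/p_2 gives x_2−5 = (p_1/p_2)·(x_1−6).
Substituting into the budget: x_1* = 6 + 0.5·(m − 6·p_1 − 5·p_2)/p_1, and x_2* = 5 + 0.5·(…)/p_2.
Discretionary income = 35 − 6·3 − 5·1.25 = 10.75; x_1* = 6 + 0.5·10.75/3 = 7.7917; x_2* = 5 + 0.5·10.75/1.25 = 9.3.
Expenditure on x_2: 1.25·9.3 = 11.625; share = 0.3321.

share on x_2 = 0.3321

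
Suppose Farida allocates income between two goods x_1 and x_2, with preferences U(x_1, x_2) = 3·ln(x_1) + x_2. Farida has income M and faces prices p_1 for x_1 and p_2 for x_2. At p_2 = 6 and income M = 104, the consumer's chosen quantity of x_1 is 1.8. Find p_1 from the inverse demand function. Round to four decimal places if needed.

Set MRS = p_1/p_2: (3/x_1)/1 = p_1/p_2.
So x_1*(p_1,p_2) = 3·p_2/p_1, independent of income; and x_2* = (M − 3·p_2)/p_2.
Set x_1* = 1.8 in the demand function and solve for p_1: p_1 = 10.

p_1 = 10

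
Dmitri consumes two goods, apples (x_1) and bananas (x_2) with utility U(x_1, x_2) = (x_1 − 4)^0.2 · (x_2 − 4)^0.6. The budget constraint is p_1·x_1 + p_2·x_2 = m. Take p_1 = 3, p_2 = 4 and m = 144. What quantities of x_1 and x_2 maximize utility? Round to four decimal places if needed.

MRS = (1/3)·(x_2−4)/(x_1−4). Tangency with p_1/p_2 gives x_2−4 = 3·(p_1/p_2)·(x_1−4).
After buying the subsistence bundle (4, 4), a share 0.25 of the remaining income goes to x_1: x_1* = 4 + 0.25·(m − 4p_1 − 4p_2)/p_1.
Discretionary income = 144 − 4·3 − 4·4 = 116; x_1* = 4 + 0.25·116/3 = 13.6667; x_2* = 4 + 0.75·116/4 = 25.75.

x_1* = 13.6667, x_2* = 25.75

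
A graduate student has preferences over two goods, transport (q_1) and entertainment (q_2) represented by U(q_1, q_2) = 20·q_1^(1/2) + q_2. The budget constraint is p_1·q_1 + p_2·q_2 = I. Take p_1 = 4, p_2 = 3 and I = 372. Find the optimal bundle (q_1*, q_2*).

q_1* = 56.25, q_2* = 49

MU_q_1 = 10/√q_1, MU_q_2 = 1. Tangency: 10/√q_1 = p_1/p_2.
Solve: √q_1 = 10·p_2/p_1, so q_1*(p_1,p_2) = (10·p_2/p_1)², and q_2* = (I − p_1·q_1*)/p_2.
Plugging in: q_1* = (10·3/4)² = 56.25, q_2* = 49.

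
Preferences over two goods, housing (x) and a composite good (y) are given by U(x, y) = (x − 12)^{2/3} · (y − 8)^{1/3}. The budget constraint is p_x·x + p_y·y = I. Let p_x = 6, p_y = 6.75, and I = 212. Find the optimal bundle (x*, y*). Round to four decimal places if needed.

Let x' = x−12, y' = y−8. MRS = 2·y'/x' = p_x/p_y.
Substituting into the budget: x* = 12 + 2/3·(I − 12·p_x − 8·p_y)/p_x, and y* = 8 + 1/3·(…)/p_y.
Discretionary income = 212 − 12·6 − 8·6.75 = 86; x* = 12 + 2/3·86/6 = 21.5556; y* = 8 + 1/3·86/6.75 = 12.2469.

x* = 21.5556, y* = 12.2469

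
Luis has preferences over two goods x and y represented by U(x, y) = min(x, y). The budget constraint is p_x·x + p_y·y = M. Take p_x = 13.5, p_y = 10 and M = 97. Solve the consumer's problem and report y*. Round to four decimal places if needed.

Leontief preferences: the optimum is at the kink where x/1 = y/1, i.e. y = x.
Budget: p_x·x + p_y·x = M, so (p_x + p_y)·x = M.
Demand: x*(p_x,p_y,M) = M/(p_x + p_y), y* = M/(p_x + p_y).
Here 13.5 + 10 = 23.5, giving y* = 4.1277.

y* = 4.1277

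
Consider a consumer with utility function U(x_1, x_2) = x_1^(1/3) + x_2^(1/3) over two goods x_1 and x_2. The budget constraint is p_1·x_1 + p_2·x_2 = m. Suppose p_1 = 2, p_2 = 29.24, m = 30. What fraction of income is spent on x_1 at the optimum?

share on x_1 = 0.7927

Substitute x_2 = (x_2/x_1)·x_1 into the budget: x_1* = m/(p_1 + p_2·(x_2/x_1)).
Numerically x_2/x_1 = 0.017889, so x_1* = 30/(2 + 29.24·0.017889) = 11.8903 and x_2* = 0.017889·11.8903 = 0.2127.
Expenditure on x_1: 2·11.8903 = 23.7806; share = 0.7927.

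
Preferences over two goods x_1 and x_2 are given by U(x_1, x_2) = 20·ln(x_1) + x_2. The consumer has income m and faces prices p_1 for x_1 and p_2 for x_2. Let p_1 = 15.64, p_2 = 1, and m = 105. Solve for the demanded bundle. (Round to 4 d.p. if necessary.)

x_1* = 1.2788, x_2* = 85

MU_x_1 = 20/x_1, MU_x_2 = 1. Tangency: 20/x_1 = p_1/p_2.
So x_1*(p_1,p_2) = 20·p_2/p_1, independent of income; and x_2* = (m − 20·p_2)/p_2.
At the given prices: x_1* = 20·1/15.64 = 1.2788, and x_2* = 85.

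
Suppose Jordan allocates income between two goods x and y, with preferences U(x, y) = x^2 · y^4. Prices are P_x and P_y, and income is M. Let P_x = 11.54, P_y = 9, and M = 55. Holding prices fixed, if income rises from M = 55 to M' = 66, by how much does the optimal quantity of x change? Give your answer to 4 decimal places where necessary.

MU_x/MU_y = (2·y)/(4·x); tangency sets this equal to P_x/P_y.
Rearranging, P_y·y = 2·P_x·x. Substituting into the budget gives P_x·x·(1 + 2) = M.
Demand: x*(P_x,P_y,M) = 1/3·M/P_x and y* = 2/3·M/P_y.
At P_x=11.54, P_y=9, M=55: x* = 1/3·55/11.54 = 1.5887.
At M' = 66: x* = 1.9064. Change: 1.9064 − 1.5887 = 0.3177.

Δx* = 0.3177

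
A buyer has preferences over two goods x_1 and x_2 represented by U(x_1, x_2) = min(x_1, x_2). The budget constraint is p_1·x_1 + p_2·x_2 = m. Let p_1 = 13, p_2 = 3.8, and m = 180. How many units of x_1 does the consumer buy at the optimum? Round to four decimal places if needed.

Leontief preferences: the optimum is at the kink where x_1/1 = x_2/1, i.e. x_2 = x_1.
Budget: p_1·x_1 + p_2·x_1 = m, so (p_1 + p_2)·x_1 = m.
Demand: x_1*(p_1,p_2,m) = m/(p_1 + p_2), x_2* = m/(p_1 + p_2).
Here 13 + 3.8 = 16.8, giving x_1* = 10.7143.

x_1* = 10.7143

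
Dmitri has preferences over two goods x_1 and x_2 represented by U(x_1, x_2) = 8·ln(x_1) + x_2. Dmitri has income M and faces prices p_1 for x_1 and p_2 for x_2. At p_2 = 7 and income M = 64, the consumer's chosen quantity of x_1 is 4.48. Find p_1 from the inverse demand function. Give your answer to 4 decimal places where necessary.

p_1 = 12.5

Set MRS = p_1/p_2: (8/x_1)/1 = p_1/p_2.
So x_1*(p_1,p_2) = 8·p_2/p_1, independent of income; and x_2* = (M − 8·p_2)/p_2.
Set x_1* = 4.48 in the demand function and solve for p_1: p_1 = 12.5.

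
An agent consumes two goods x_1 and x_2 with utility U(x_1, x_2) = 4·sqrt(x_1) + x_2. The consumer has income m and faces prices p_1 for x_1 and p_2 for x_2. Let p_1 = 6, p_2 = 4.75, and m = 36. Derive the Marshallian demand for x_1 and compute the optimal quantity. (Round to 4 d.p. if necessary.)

x_1* = 2.5069

Set MRS = p_1/p_2: 2·x_1^(−1/2) = p_1/p_2.
Solve: √x_1 = 2·p_2/p_1, so x_1*(p_1,p_2) = (2·p_2/p_1)², and x_2* = (m − p_1·x_1*)/p_2.
Plugging in: x_1* = (2·4.75/6)² = 2.5069.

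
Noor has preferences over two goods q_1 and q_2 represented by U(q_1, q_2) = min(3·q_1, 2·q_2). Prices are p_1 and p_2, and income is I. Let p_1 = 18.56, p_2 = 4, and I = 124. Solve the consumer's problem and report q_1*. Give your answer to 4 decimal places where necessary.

q_1* = 5.0489

Here 2·18.56 + 3·4 = 49.12, giving q_1* = 5.0489.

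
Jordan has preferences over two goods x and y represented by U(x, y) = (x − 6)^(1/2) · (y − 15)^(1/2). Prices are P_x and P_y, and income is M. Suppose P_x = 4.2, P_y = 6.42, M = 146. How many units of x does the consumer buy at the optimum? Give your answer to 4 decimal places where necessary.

Substituting into the budget: x* = 6 + 0.5·(M − 6·P_x − 15·P_y)/P_x, and y* = 15 + 0.5·(…)/P_y.
Discretionary income = 146 − 6·4.2 − 15·6.42 = 24.5; x* = 6 + 0.5·24.5/4.2 = 8.9167.

x* = 8.9167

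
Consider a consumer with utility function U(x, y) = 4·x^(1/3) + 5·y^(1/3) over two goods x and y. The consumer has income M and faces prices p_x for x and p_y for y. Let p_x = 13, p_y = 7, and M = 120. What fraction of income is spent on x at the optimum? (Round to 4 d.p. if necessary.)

MRS = MU_x/MU_y = (4/5)·(y/x)^(2/3). Set equal to p_x/p_y.
Hence y/x = ((5/4)·p_x/p_y)^(1/(2/3)), i.e. raised to the 1.5 power.
Substitute y = (y/x)·x into the budget: x* = M/(p_x + p_y·(y/x)).
Numerically y/x = 3.536983, so x* = 120/(13 + 7·3.536983) = 3.1781 and y* = 3.536983·3.1781 = 11.2407.
Expenditure on x: 13·3.1781 = 41.3148; share = 0.3443.

share on x = 0.3443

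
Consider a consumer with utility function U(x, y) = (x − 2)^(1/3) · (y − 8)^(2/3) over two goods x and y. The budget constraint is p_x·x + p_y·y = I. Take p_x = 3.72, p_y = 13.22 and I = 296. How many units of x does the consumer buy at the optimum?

MRS = (1/2)·(y−8)/(x−2). Tangency with p_x/p_y gives y−8 = 2·(p_x/p_y)·(x−2).
After buying the subsistence bundle (2, 8), a share 1/3 of the remaining income goes to x: x* = 2 + 1/3·(I − 2p_x − 8p_y)/p_x.
Discretionary income = 296 − 2·3.72 − 8·13.22 = 182.8; x* = 2 + 1/3·182.8/3.72 = 18.3799.

x* = 18.3799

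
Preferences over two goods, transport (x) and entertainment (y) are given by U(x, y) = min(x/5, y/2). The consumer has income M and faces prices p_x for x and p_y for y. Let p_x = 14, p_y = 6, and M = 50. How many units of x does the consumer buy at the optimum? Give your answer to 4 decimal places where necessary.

x* = 3.0488

With perfect complements, no substitution: consume in ratio x:y = 5:2.
Budget: p_x·x + p_y·(2/5)·x = M, so (5·p_x + 2·p_y)·x = 5·M.
Demand: x*(p_x,p_y,M) = 5·M/(5·p_x + 2·p_y), y* = 2·M/(5·p_x + 2·p_y).
Here 5·14 + 2·6 = 82, giving x* = 3.0488.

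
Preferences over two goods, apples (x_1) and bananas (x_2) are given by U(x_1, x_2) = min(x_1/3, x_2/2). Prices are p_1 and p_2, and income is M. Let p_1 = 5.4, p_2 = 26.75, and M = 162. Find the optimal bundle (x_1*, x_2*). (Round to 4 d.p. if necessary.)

With perfect complements, no substitution: consume in ratio x_1:x_2 = 3:2.
Budget: p_1·x_1 + p_2·(2/3)·x_1 = M, so (3·p_1 + 2·p_2)·x_1 = 3·M.
Demand: x_1*(p_1,p_2,M) = 3·M/(3·p_1 + 2·p_2), x_2* = 2·M/(3·p_1 + 2·p_2).
Here 3·5.4 + 2·26.75 = 69.7, giving x_1* = 6.9727 and x_2* = 4.6485.

x_1* = 6.9727, x_2* = 4.6485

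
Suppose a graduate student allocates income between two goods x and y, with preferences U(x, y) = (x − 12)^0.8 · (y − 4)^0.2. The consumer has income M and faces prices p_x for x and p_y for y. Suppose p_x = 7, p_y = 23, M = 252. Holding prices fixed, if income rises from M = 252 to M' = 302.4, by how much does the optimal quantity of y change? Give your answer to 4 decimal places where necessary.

Δy* = 0.4383

MRS = 4·(y−4)/(x−12). Tangency with p_x/p_y gives y−4 = (1/4)·(p_x/p_y)·(x−12).
After buying the subsistence bundle (12, 4), a share 0.8 of the remaining income goes to x: x* = 12 + 0.8·(M − 12p_x − 4p_y)/p_x.
Discretionary income = 252 − 12·7 − 4·23 = 76; y* = 4 + 0.2·76/23 = 4.6609.
At M' = 302.4: y* = 5.0991. Change: 5.0991 − 4.6609 = 0.4383.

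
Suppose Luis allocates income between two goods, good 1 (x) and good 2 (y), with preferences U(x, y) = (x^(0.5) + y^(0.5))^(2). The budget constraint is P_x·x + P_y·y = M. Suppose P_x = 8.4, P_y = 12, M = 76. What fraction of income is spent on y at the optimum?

From the CES first-order condition, (y/x)^(0.5) = P_x/P_y.
Hence y/x = (P_x/P_y)^(1/(0.5)), i.e. raised to the 2 power.
With the ratio pinned down, the budget gives x* = M/(P_x + P_y·(y/x)) and y* = (y/x)·x*.
Numerically y/x = 0.49, so x* = 76/(8.4 + 12·0.49) = 5.3221 and y* = 0.49·5.3221 = 2.6078.
Expenditure on y: 12·2.6078 = 31.2941; share = 0.4118.

share on y = 0.4118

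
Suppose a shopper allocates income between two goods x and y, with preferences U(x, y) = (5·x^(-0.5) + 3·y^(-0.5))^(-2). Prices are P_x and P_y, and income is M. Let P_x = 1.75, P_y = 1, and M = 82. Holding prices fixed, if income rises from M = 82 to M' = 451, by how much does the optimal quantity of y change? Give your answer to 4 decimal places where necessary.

Δy* = 136.9714

MU_x ∝ 5·x^(-1.5), MU_y ∝ 3·y^(-1.5), so MRS = (5/3)·(y/x)^(1.5) = P_x/P_y.
Solve for the ratio: y/x = [(3/5)·P_x/P_y]^(2/3).
Substitute y = (y/x)·x into the budget: x* = M/(P_x + P_y·(y/x)).
Numerically y/x = 1.033062, so x* = 82/(1.75 + 1·1.033062) = 29.464 and y* = 1.033062·29.464 = 30.4381.
At M' = 451: y* = 167.4094. Change: 167.4094 − 30.4381 = 136.9714.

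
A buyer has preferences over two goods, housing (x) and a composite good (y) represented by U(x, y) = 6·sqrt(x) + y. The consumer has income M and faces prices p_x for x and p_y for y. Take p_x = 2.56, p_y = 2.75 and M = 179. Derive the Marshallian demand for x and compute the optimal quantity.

Set MRS = p_x/p_y: 3·x^(−1/2) = p_x/p_y.
Solve: √x = 3·p_y/p_x, so x*(p_x,p_y) = (3·p_y/p_x)², and y* = (M − p_x·x*)/p_y.
Plugging in: x* = (3·2.75/2.56)² = 10.3855.

x* = 10.3855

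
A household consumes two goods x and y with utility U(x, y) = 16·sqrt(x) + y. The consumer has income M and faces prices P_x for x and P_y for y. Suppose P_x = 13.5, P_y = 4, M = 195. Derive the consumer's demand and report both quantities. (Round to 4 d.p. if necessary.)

x* = 5.6187, y* = 29.787

Utility is quasi-linear in y; the FOC for x is 8/√x = P_x/P_y.
Solve: √x = 8·P_y/P_x, so x*(P_x,P_y) = (8·P_y/P_x)², and y* = (M − P_x·x*)/P_y.
Plugging in: x* = (8·4/13.5)² = 5.6187, y* = 29.787.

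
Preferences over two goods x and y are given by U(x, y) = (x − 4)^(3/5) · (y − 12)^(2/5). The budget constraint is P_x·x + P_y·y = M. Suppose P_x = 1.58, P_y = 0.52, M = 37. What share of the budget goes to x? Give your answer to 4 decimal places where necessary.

share on x = 0.5671

Discretionary income = 37 − 4·1.58 − 12·0.52 = 24.44; x* = 4 + 0.6·24.44/1.58 = 13.281; y* = 12 + 0.4·24.44/0.52 = 30.8.
Expenditure on x: 1.58·13.281 = 20.984; share = 0.5671.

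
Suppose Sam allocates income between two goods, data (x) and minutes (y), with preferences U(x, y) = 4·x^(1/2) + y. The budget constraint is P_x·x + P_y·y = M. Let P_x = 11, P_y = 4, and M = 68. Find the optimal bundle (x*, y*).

Thus x* = (2·P_y/P_x)² — independent of M — with the rest of income spent on y.
Plugging in: x* = (2·4/11)² = 0.5289, y* = 15.5455.

x* = 0.5289, y* = 15.5455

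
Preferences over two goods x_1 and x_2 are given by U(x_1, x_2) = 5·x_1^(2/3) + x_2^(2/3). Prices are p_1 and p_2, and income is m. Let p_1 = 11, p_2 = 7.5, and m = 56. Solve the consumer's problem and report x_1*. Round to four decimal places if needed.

x_1* = 5.0048

From the CES first-order condition, 5·(x_2/x_1)^(1/3) = p_1/p_2.
Solve for the ratio: x_2/x_1 = [(1/5)·p_1/p_2]^(3).
With the ratio pinned down, the budget gives x_1* = m/(p_1 + p_2·(x_2/x_1)) and x_2* = (x_2/x_1)·x_1*.
Numerically x_2/x_1 = 0.02524, so x_1* = 56/(11 + 7.5·0.02524) = 5.0048.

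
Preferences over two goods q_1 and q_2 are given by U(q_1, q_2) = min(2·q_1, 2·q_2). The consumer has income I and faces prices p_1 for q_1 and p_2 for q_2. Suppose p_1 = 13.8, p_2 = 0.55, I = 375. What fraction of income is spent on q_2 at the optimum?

share on q_2 = 0.0383

With perfect complements, no substitution: consume in ratio q_1:q_2 = 2:2.
Budget: p_1·q_1 + p_2·q_1 = I, so (2·p_1 + 2·p_2)·q_1 = 2·I.
Demand: q_1*(p_1,p_2,I) = 2·I/(2·p_1 + 2·p_2), q_2* = 2·I/(2·p_1 + 2·p_2).
Here 2·13.8 + 2·0.55 = 28.7, giving q_1* = 26.1324 and q_2* = 26.1324.
Expenditure on q_2: 0.55·26.1324 = 14.3728; share = 0.0383.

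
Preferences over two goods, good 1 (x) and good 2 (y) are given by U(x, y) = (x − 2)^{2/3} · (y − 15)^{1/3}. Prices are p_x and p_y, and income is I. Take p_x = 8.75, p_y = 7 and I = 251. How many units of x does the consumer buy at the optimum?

x* = 11.7905

After buying the subsistence bundle (2, 15), a share 2/3 of the remaining income goes to x: x* = 2 + 2/3·(I − 2p_x − 15p_y)/p_x.
Discretionary income = 251 − 2·8.75 − 15·7 = 128.5; x* = 2 + 2/3·128.5/8.75 = 11.7905.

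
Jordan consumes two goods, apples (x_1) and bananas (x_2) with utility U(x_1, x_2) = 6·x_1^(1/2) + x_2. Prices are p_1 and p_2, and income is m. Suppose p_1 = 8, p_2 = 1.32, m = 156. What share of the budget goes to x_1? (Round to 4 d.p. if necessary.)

share on x_1 = 0.0126

MU_x_1 = 3/√x_1, MU_x_2 = 1. Tangency: 3/√x_1 = p_1/p_2.
Solve: √x_1 = 3·p_2/p_1, so x_1*(p_1,p_2) = (3·p_2/p_1)², and x_2* = (m − p_1·x_1*)/p_2.
Plugging in: x_1* = (3·1.32/8)² = 0.245, x_2* = 116.6968.
Expenditure on x_1: 8·0.245 = 1.9602; share = 0.0126.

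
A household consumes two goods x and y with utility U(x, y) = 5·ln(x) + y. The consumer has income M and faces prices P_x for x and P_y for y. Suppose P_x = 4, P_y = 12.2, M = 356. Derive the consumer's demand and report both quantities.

MU_x = 5/x, MU_y = 1. Tangency: 5/x = P_x/P_y.
So x*(P_x,P_y) = 5·P_y/P_x, independent of income; and y* = (M − 5·P_y)/P_y.
At the given prices: x* = 5·12.2/4 = 15.25, and y* = 24.1803.

x* = 15.25, y* = 24.1803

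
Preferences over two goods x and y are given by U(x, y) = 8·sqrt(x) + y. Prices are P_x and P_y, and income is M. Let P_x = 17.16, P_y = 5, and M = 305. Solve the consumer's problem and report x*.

Plugging in: x* = (4·5/17.16)² = 1.3584.

x* = 1.3584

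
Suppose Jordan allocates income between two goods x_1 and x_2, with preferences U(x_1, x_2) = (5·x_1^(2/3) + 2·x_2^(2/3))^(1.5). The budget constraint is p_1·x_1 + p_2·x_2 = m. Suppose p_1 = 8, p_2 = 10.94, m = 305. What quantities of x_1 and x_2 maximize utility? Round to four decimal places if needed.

x_1* = 36.8634, x_2* = 0.9226

MRS = MU_x_1/MU_x_2 = (5/2)·(x_2/x_1)^(1/3). Set equal to p_1/p_2.
Solve for the ratio: x_2/x_1 = [(2/5)·p_1/p_2]^(3).
Substitute x_2 = (x_2/x_1)·x_1 into the budget: x_1* = m/(p_1 + p_2·(x_2/x_1)).
Numerically x_2/x_1 = 0.025026, so x_1* = 305/(8 + 10.94·0.025026) = 36.8634 and x_2* = 0.025026·36.8634 = 0.9226.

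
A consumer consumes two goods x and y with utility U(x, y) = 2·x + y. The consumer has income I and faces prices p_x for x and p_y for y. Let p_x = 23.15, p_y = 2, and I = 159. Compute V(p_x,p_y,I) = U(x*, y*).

V = 79.5

Linear utility — the consumer picks whichever good has higher MU/price: 2/23.15 = 0.0864 vs 1/2 = 0.5.
y gives more utility per dollar, so spend all income on y: y* = I/p_y, x* = 0.
Numerically: x* = 0, y* = 79.5.
Utility at the optimum: U(0, 79.5) = 79.5.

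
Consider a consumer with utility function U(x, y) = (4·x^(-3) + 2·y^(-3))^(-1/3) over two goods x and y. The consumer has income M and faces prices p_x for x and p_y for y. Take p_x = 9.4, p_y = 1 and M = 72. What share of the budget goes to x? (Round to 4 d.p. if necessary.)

From the CES first-order condition, 2·(y/x)^(4) = p_x/p_y.
Solve for the ratio: y/x = [(1/2)·p_x/p_y]^(0.25).
Substitute y = (y/x)·x into the budget: x* = M/(p_x + p_y·(y/x)).
Numerically y/x = 1.472395, so x* = 72/(9.4 + 1·1.472395) = 6.6223 and y* = 1.472395·6.6223 = 9.7506.
Expenditure on x: 9.4·6.6223 = 62.2494; share = 0.8646.

share on x = 0.8646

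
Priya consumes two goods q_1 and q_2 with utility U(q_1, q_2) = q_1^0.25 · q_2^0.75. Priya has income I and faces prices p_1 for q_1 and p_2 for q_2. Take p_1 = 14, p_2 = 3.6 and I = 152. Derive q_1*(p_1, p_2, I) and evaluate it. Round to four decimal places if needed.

q_1* = 2.7143

Tangency: MRS = (1/3)·q_2/q_1 = p_1/p_2.
So 0.25·p_2·q_2 = 0.75·p_1·q_1; combined with the budget, a share 0.25 of income goes to q_1.
Demand: q_1*(p_1,p_2,I) = 0.25·I/p_1 and q_2* = 0.75·I/p_2.
At p_1=14, p_2=3.6, I=152: q_1* = 0.25·152/14 = 2.7143.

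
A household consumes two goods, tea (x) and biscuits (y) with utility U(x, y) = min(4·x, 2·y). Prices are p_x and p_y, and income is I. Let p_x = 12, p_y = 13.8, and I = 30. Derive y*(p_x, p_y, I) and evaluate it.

Leontief preferences: the optimum is at the kink where x/2 = y/4, i.e. y = 2·x.
Budget: p_x·x + p_y·2·x = I, so (2·p_x + 4·p_y)·x = 2·I.
Demand: x*(p_x,p_y,I) = 2·I/(2·p_x + 4·p_y), y* = 4·I/(2·p_x + 4·p_y).
Here 2·12 + 4·13.8 = 79.2, giving y* = 1.5152.

y* = 1.5152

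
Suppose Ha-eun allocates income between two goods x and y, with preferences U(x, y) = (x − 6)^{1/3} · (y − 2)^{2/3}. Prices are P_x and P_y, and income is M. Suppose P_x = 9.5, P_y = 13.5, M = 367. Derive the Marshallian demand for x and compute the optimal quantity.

After buying the subsistence bundle (6, 2), a share 1/3 of the remaining income goes to x: x* = 6 + 1/3·(M − 6P_x − 2P_y)/P_x.
Discretionary income = 367 − 6·9.5 − 2·13.5 = 283; x* = 6 + 1/3·283/9.5 = 15.9298.

x* = 15.9298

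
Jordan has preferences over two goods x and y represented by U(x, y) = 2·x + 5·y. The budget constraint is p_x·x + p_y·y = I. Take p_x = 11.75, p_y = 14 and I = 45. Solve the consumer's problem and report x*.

Perfect substitutes: compare marginal utility per dollar. 2/p_x vs 5/p_y → 0.1702 vs 0.3571.
y gives more utility per dollar, so spend all income on y: y* = I/p_y, x* = 0.
Numerically: x* = 0, y* = 3.2143.

x* = 0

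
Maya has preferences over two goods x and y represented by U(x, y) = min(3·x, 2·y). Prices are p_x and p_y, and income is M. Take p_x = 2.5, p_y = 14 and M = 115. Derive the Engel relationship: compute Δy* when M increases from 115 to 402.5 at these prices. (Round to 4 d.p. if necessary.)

Demand: x*(p_x,p_y,M) = 2·M/(2·p_x + 3·p_y), y* = 3·M/(2·p_x + 3·p_y).
Here 2·2.5 + 3·14 = 47, giving y* = 7.3404.
At M' = 402.5: y* = 25.6915. Change: 25.6915 − 7.3404 = 18.3511.

Δy* = 18.3511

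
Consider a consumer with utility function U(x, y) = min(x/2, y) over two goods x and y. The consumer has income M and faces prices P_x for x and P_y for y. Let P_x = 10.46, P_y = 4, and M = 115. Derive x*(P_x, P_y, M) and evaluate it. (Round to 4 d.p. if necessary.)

Leontief preferences: the optimum is at the kink where x/2 = y/1, i.e. y = (1/2)·x.
Budget: P_x·x + P_y·(1/2)·x = M, so (2·P_x + P_y)·x = 2·M.
Demand: x*(P_x,P_y,M) = 2·M/(2·P_x + P_y), y* = M/(2·P_x + P_y).
Here 2·10.46 + 4 = 24.92, giving x* = 9.2295.

x* = 9.2295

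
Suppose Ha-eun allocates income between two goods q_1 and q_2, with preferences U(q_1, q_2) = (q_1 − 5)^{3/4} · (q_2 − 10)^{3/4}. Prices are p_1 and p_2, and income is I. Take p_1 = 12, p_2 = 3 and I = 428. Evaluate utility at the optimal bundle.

MRS = (q_2−10)/(q_1−5). Tangency with p_1/p_2 gives q_2−10 = (p_1/p_2)·(q_1−5).
Substituting into the budget: q_1* = 5 + 0.5·(I − 5·p_1 − 10·p_2)/p_1, and q_2* = 10 + 0.5·(…)/p_2.
Discretionary income = 428 − 5·12 − 10·3 = 338; q_1* = 5 + 0.5·338/12 = 19.0833; q_2* = 10 + 0.5·338/3 = 66.3333.
Utility at the optimum: U(19.0833, 66.3333) = 149.4869.

V = 149.4869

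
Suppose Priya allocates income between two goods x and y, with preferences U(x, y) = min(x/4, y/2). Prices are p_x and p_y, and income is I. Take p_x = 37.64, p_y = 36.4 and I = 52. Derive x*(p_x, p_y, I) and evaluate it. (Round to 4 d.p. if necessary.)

Leontief preferences: the optimum is at the kink where x/4 = y/2, i.e. y = (1/2)·x.
Budget: p_x·x + p_y·(1/2)·x = I, so (4·p_x + 2·p_y)·x = 4·I.
Demand: x*(p_x,p_y,I) = 4·I/(4·p_x + 2·p_y), y* = 2·I/(4·p_x + 2·p_y).
Here 4·37.64 + 2·36.4 = 223.36, giving x* = 0.9312.

x* = 0.9312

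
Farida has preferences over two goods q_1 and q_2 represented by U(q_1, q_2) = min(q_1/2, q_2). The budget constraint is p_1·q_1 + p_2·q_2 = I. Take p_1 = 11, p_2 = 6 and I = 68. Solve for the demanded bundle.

q_1* = 4.8571, q_2* = 2.4286

Leontief preferences: the optimum is at the kink where q_1/2 = q_2/1, i.e. q_2 = (1/2)·q_1.
Budget: p_1·q_1 + p_2·(1/2)·q_1 = I, so (2·p_1 + p_2)·q_1 = 2·I.
Demand: q_1*(p_1,p_2,I) = 2·I/(2·p_1 + p_2), q_2* = I/(2·p_1 + p_2).
Here 2·11 + 6 = 28, giving q_1* = 4.8571 and q_2* = 2.4286.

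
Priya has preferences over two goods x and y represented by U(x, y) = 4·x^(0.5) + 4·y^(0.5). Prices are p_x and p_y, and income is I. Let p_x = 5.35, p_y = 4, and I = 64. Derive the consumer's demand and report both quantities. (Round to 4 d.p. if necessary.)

x* = 5.1177, y* = 9.1551

From the CES first-order condition, (y/x)^(0.5) = p_x/p_y.
Solve for the ratio: y/x = [p_x/p_y]^(2).
With the ratio pinned down, the budget gives x* = I/(p_x + p_y·(y/x)) and y* = (y/x)·x*.
Numerically y/x = 1.788906, so x* = 64/(5.35 + 4·1.788906) = 5.1177 and y* = 1.788906·5.1177 = 9.1551.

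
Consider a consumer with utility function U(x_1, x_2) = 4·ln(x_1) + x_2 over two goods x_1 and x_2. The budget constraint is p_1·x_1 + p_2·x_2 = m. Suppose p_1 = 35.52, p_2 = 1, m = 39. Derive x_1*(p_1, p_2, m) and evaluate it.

x_1* = 0.1126

MU_x_1 = 4/x_1, MU_x_2 = 1. Tangency: 4/x_1 = p_1/p_2.
So x_1*(p_1,p_2) = 4·p_2/p_1, independent of income; and x_2* = (m − 4·p_2)/p_2.
At the given prices: x_1* = 4·1/35.52 = 0.1126.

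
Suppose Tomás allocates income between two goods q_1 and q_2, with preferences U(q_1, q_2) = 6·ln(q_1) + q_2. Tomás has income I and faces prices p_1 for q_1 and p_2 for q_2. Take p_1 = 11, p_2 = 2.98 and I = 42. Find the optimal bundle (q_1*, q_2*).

So q_1*(p_1,p_2) = 6·p_2/p_1, independent of income; and q_2* = (I − 6·p_2)/p_2.
At the given prices: q_1* = 6·2.98/11 = 1.6255, and q_2* = 8.094.

q_1* = 1.6255, q_2* = 8.094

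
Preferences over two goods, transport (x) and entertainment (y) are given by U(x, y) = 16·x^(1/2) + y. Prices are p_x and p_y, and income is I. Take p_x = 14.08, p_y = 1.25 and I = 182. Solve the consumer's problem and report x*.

Utility is quasi-linear in y; the FOC for x is 8/√x = p_x/p_y.
Thus x* = (8·p_y/p_x)² — independent of I — with the rest of income spent on y.
Plugging in: x* = (8·1.25/14.08)² = 0.5044.

x* = 0.5044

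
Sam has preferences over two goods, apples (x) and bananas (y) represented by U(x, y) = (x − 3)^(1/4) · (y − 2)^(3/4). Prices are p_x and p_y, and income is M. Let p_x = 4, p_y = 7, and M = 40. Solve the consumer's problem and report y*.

Let x' = x−3, y' = y−2. MRS = (1/3)·y'/x' = p_x/p_y.
Substituting into the budget: x* = 3 + 0.25·(M − 3·p_x − 2·p_y)/p_x, and y* = 2 + 0.75·(…)/p_y.
Discretionary income = 40 − 3·4 − 2·7 = 14; y* = 2 + 0.75·14/7 = 3.5.

y* = 3.5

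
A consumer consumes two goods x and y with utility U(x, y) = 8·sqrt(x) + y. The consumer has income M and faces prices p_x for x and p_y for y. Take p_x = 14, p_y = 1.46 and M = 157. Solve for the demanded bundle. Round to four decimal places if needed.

Set MRS = p_x/p_y: 4·x^(−1/2) = p_x/p_y.
Solve: √x = 4·p_y/p_x, so x*(p_x,p_y) = (4·p_y/p_x)², and y* = (M − p_x·x*)/p_y.
Plugging in: x* = (4·1.46/14)² = 0.174, y* = 105.8657.

x* = 0.174, y* = 105.8657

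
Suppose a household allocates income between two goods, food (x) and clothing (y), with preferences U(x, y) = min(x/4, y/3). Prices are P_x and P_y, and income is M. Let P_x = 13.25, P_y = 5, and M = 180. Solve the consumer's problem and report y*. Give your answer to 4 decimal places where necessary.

With perfect complements, no substitution: consume in ratio x:y = 4:3.
Budget: P_x·x + P_y·(3/4)·x = M, so (4·P_x + 3·P_y)·x = 4·M.
Demand: x*(P_x,P_y,M) = 4·M/(4·P_x + 3·P_y), y* = 3·M/(4·P_x + 3·P_y).
Here 4·13.25 + 3·5 = 68, giving y* = 7.9412.

y* = 7.9412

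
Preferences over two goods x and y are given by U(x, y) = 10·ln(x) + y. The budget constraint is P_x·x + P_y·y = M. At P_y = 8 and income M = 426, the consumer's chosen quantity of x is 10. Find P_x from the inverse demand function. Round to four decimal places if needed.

MU_x = 10/x, MU_y = 1. Tangency: 10/x = P_x/P_y.
So x*(P_x,P_y) = 10·P_y/P_x, independent of income; and y* = (M − 10·P_y)/P_y.
Set x* = 10 in the demand function and solve for P_x: P_x = 8.

P_x = 8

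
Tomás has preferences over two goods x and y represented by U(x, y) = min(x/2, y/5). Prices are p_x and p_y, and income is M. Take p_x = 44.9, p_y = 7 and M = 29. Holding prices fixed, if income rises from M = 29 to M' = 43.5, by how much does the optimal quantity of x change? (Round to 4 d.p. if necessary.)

Δx* = 0.2324

Here 2·44.9 + 5·7 = 124.8, giving x* = 0.4647.
At M' = 43.5: x* = 0.6971. Change: 0.6971 − 0.4647 = 0.2324.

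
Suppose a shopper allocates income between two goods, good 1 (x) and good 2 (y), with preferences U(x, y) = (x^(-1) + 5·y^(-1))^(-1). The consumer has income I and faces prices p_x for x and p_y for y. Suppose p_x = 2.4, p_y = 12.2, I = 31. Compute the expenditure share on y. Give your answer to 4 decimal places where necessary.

MU_x ∝ x^(-2), MU_y ∝ 5·y^(-2), so MRS = (1/5)·(y/x)^(2) = p_x/p_y.
Hence y/x = (5·p_x/p_y)^(1/(2)), i.e. raised to the 0.5 power.
With the ratio pinned down, the budget gives x* = I/(p_x + p_y·(y/x)) and y* = (y/x)·x*.
Numerically y/x = 0.991769, so x* = 31/(2.4 + 12.2·0.991769) = 2.138 and y* = 0.991769·2.138 = 2.1204.
Expenditure on y: 12.2·2.1204 = 25.8688; share = 0.8345.

share on y = 0.8345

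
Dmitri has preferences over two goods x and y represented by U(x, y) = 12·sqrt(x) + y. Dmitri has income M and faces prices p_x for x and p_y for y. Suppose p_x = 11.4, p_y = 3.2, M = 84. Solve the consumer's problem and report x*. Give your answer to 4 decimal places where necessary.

x* = 2.8366

MU_x = 6/√x, MU_y = 1. Tangency: 6/√x = p_x/p_y.
Solve: √x = 6·p_y/p_x, so x*(p_x,p_y) = (6·p_y/p_x)², and y* = (M − p_x·x*)/p_y.
Plugging in: x* = (6·3.2/11.4)² = 2.8366.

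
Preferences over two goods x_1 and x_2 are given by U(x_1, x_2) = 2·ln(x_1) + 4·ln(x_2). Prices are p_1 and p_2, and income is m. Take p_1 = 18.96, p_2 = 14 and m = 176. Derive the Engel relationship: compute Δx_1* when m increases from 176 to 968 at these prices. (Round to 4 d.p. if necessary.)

Δx_1* = 13.9241

Demand: x_1*(p_1,p_2,m) = 1/3·m/p_1 and x_2* = 2/3·m/p_2.
At p_1=18.96, p_2=14, m=176: x_1* = 1/3·176/18.96 = 3.0942.
At m' = 968: x_1* = 17.0183. Change: 17.0183 − 3.0942 = 13.9241.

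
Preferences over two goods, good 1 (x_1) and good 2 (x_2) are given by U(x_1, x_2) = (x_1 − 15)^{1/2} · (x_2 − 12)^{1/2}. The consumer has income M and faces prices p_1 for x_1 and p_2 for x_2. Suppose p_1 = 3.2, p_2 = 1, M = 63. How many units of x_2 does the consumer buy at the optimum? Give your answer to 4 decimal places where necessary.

x_2* = 13.5

This is Cobb-Douglas in (x_1−15, x_2−12): tangency gives 0.5·p_2·(x_2−12) = 0.5·p_1·(x_1−15).
Substituting into the budget: x_1* = 15 + 0.5·(M − 15·p_1 − 12·p_2)/p_1, and x_2* = 12 + 0.5·(…)/p_2.
Discretionary income = 63 − 15·3.2 − 12·1 = 3; x_2* = 12 + 0.5·3/1 = 13.5.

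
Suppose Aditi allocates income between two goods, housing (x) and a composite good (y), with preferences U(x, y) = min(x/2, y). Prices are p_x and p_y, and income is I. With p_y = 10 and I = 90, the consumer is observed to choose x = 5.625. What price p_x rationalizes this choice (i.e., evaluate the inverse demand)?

p_x = 11

With perfect complements, no substitution: consume in ratio x:y = 2:1.
Budget: p_x·x + p_y·(1/2)·x = I, so (2·p_x + p_y)·x = 2·I.
Demand: x*(p_x,p_y,I) = 2·I/(2·p_x + p_y), y* = I/(2·p_x + p_y).
Set x* = 5.625 in the demand function and solve for p_x: p_x = 11.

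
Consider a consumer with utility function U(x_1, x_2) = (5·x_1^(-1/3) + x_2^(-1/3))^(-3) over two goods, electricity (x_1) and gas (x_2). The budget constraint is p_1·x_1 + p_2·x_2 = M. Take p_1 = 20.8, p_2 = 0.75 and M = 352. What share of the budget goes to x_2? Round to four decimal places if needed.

share on x_2 = 0.1153

Substitute x_2 = (x_2/x_1)·x_1 into the budget: x_1* = M/(p_1 + p_2·(x_2/x_1)).
Numerically x_2/x_1 = 3.614299, so x_1* = 352/(20.8 + 0.75·3.614299) = 14.9719 and x_2* = 3.614299·14.9719 = 54.1129.
Expenditure on x_2: 0.75·54.1129 = 40.5847; share = 0.1153.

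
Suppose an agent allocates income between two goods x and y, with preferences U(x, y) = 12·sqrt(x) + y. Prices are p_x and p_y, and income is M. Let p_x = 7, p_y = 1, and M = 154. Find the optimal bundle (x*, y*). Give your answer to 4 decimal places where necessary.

x* = 0.7347, y* = 148.8571

MU_x = 6/√x, MU_y = 1. Tangency: 6/√x = p_x/p_y.
Solve: √x = 6·p_y/p_x, so x*(p_x,p_y) = (6·p_y/p_x)², and y* = (M − p_x·x*)/p_y.
Plugging in: x* = (6·1/7)² = 0.7347, y* = 148.8571.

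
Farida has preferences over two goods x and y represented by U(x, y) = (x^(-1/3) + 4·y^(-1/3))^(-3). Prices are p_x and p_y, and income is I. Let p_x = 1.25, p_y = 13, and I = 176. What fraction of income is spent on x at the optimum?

MRS = MU_x/MU_y = (1/4)·(y/x)^(4/3). Set equal to p_x/p_y.
Hence y/x = (4·p_x/p_y)^(1/(4/3)), i.e. raised to the 0.75 power.
With the ratio pinned down, the budget gives x* = I/(p_x + p_y·(y/x)) and y* = (y/x)·x*.
Numerically y/x = 0.488394, so x* = 176/(1.25 + 13·0.488394) = 23.1606 and y* = 0.488394·23.1606 = 11.3115.
Expenditure on x: 1.25·23.1606 = 28.9507; share = 0.1645.

share on x = 0.1645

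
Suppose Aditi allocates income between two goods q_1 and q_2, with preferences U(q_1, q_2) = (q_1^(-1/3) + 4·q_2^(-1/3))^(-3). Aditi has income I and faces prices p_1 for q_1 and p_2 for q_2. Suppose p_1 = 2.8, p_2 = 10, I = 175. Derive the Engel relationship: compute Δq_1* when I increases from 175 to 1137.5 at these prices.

Δq_1* = 70.3215

MU_q_1 ∝ q_1^(-4/3), MU_q_2 ∝ 4·q_2^(-4/3), so MRS = (1/4)·(q_2/q_1)^(4/3) = p_1/p_2.
Hence q_2/q_1 = (4·p_1/p_2)^(1/(4/3)), i.e. raised to the 0.75 power.
With the ratio pinned down, the budget gives q_1* = I/(p_1 + p_2·(q_2/q_1)) and q_2* = (q_2/q_1)·q_1*.
Numerically q_2/q_1 = 1.088713, so q_1* = 175/(2.8 + 10·1.088713) = 12.7857.
At I' = 1137.5: q_1* = 83.1073. Change: 83.1073 − 12.7857 = 70.3215.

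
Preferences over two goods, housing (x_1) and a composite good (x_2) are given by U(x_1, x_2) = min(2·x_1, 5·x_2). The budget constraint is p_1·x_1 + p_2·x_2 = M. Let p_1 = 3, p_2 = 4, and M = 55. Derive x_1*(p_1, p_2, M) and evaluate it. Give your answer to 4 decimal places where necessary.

x_1* = 11.9565

Here 5·3 + 2·4 = 23, giving x_1* = 11.9565.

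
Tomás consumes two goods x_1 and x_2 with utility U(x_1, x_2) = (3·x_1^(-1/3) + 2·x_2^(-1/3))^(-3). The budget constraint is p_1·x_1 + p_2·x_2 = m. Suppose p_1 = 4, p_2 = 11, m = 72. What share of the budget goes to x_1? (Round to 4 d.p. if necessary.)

share on x_1 = 0.5128

From the CES first-order condition, (3/2)·(x_2/x_1)^(4/3) = p_1/p_2.
Hence x_2/x_1 = ((2/3)·p_1/p_2)^(1/(4/3)), i.e. raised to the 0.75 power.
Substitute x_2 = (x_2/x_1)·x_1 into the budget: x_1* = m/(p_1 + p_2·(x_2/x_1)).
Numerically x_2/x_1 = 0.345487, so x_1* = 72/(4 + 11·0.345487) = 9.2303 and x_2* = 0.345487·9.2303 = 3.189.
Expenditure on x_1: 4·9.2303 = 36.9214; share = 0.5128.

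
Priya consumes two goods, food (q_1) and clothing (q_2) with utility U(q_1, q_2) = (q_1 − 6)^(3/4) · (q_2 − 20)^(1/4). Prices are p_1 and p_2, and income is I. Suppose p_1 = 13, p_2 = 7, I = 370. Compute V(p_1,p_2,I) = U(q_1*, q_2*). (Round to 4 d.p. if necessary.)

Let q_1' = q_1−6, q_2' = q_2−20. MRS = 3·q_2'/q_1' = p_1/p_2.
After buying the subsistence bundle (6, 20), a share 0.75 of the remaining income goes to q_1: q_1* = 6 + 0.75·(I − 6p_1 − 20p_2)/p_1.
Discretionary income = 370 − 6·13 − 20·7 = 152; q_1* = 6 + 0.75·152/13 = 14.7692; q_2* = 20 + 0.25·152/7 = 25.4286.
Utility at the optimum: U(14.7692, 25.4286) = 7.7784.

V = 7.7784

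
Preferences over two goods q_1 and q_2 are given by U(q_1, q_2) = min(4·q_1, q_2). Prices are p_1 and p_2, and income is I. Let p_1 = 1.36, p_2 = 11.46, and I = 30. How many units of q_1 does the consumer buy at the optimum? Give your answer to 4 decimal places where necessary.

q_1* = 0.6356

With perfect complements, no substitution: consume in ratio q_1:q_2 = 1:4.
Budget: p_1·q_1 + p_2·4·q_1 = I, so (p_1 + 4·p_2)·q_1 = I.
Demand: q_1*(p_1,p_2,I) = I/(p_1 + 4·p_2), q_2* = 4·I/(p_1 + 4·p_2).
Here 1.36 + 4·11.46 = 47.2, giving q_1* = 0.6356.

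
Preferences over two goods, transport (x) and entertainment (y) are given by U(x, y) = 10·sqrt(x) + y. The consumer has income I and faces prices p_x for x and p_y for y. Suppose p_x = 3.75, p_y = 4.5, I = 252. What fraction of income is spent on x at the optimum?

share on x = 0.5357

Utility is quasi-linear in y; the FOC for x is 5/√x = p_x/p_y.
Solve: √x = 5·p_y/p_x, so x*(p_x,p_y) = (5·p_y/p_x)², and y* = (I − p_x·x*)/p_y.
Plugging in: x* = (5·4.5/3.75)² = 36, y* = 26.
Expenditure on x: 3.75·36 = 135; share = 0.5357.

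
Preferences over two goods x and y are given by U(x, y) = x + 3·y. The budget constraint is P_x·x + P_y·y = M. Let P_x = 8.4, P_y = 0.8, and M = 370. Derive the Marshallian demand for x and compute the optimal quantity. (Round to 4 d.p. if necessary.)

Perfect substitutes: compare marginal utility per dollar. 1/P_x vs 3/P_y → 0.119 vs 3.75.
y gives more utility per dollar, so spend all income on y: y* = M/P_y, x* = 0.
Numerically: x* = 0, y* = 462.5.

x* = 0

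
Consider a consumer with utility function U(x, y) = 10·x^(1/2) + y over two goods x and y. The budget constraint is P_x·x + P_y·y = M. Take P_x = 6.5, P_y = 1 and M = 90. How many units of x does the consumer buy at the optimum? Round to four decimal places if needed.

Solve: √x = 5·P_y/P_x, so x*(P_x,P_y) = (5·P_y/P_x)², and y* = (M − P_x·x*)/P_y.
Plugging in: x* = (5·1/6.5)² = 0.5917.

x* = 0.5917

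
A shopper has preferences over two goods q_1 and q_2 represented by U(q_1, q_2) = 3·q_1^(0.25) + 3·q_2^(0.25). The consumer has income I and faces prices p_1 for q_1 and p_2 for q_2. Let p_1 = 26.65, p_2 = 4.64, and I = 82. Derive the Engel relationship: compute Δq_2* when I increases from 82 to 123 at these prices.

Δq_2* = 5.6701

MU_q_1 ∝ 3·q_1^(-0.75), MU_q_2 ∝ 3·q_2^(-0.75), so MRS = (q_2/q_1)^(0.75) = p_1/p_2.
Solve for the ratio: q_2/q_1 = [p_1/p_2]^(4/3).
Substitute q_2 = (q_2/q_1)·q_1 into the budget: q_1* = I/(p_1 + p_2·(q_2/q_1)).
Numerically q_2/q_1 = 10.285821, so q_1* = 82/(26.65 + 4.64·10.285821) = 1.1025 and q_2* = 10.285821·1.1025 = 11.3401.
At I' = 123: q_2* = 17.0102. Change: 17.0102 − 11.3401 = 5.6701.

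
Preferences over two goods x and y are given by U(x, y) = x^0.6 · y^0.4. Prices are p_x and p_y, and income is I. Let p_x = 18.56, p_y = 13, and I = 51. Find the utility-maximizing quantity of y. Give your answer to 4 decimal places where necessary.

y* = 1.5692

Demand: x*(p_x,p_y,I) = 0.6·I/p_x and y* = 0.4·I/p_y.
At p_x=18.56, p_y=13, I=51: y* = 0.4·51/13 = 1.5692.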